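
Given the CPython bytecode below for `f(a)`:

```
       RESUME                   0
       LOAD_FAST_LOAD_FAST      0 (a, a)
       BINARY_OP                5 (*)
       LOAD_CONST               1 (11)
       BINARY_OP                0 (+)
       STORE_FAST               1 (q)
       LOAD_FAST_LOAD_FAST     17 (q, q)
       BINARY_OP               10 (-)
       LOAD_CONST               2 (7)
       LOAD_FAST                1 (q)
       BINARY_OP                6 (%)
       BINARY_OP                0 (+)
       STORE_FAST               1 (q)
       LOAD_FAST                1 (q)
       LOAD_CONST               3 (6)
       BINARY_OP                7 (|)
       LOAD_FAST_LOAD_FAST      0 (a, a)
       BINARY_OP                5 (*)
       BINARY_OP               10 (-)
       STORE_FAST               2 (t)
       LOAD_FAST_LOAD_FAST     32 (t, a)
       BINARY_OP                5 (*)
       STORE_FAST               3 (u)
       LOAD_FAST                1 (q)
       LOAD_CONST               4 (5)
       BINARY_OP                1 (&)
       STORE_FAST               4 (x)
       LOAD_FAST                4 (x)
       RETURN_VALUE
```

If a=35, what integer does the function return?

LOAD_FAST_LOAD_FAST a,a → push 35,35. Stack: [35, 35]
BINARY_OP * → 35 * 35 = 1225. Stack: [1225]
LOAD_CONST → push 11. Stack: [1225, 11]
BINARY_OP + → 1225 + 11 = 1236. Stack: [1236]
STORE_FAST q → q=1236. Stack: []
LOAD_FAST_LOAD_FAST q,q → push 1236,1236. Stack: [1236, 1236]
BINARY_OP - → 1236 - 1236 = 0. Stack: [0]
LOAD_CONST → push 7. Stack: [0, 7]
LOAD_FAST q → push 1236. Stack: [0, 7, 1236]
BINARY_OP % → 7 % 1236 = 7. Stack: [0, 7]
BINARY_OP + → 0 + 7 = 7. Stack: [7]
STORE_FAST q → q=7. Stack: []
LOAD_FAST q → push 7. Stack: [7]
LOAD_CONST → push 6. Stack: [7, 6]
BINARY_OP | → 7 | 6 = 7. Stack: [7]
LOAD_FAST_LOAD_FAST a,a → push 35,35. Stack: [7, 35, 35]
BINARY_OP * → 35 * 35 = 1225. Stack: [7, 1225]
BINARY_OP - → 7 - 1225 = -1218. Stack: [-1218]
STORE_FAST t → t=-1218. Stack: []
LOAD_FAST_LOAD_FAST t,a → push -1218,35. Stack: [-1218, 35]
BINARY_OP * → -1218 * 35 = -42630. Stack: [-42630]
STORE_FAST u → u=-42630. Stack: []
LOAD_FAST q → push 7. Stack: [7]
LOAD_CONST → push 5. Stack: [7, 5]
BINARY_OP & → 7 & 5 = 5. Stack: [5]
STORE_FAST x → x=5. Stack: []
LOAD_FAST x → push 5. Stack: [5]
RETURN_VALUE → return 5.

5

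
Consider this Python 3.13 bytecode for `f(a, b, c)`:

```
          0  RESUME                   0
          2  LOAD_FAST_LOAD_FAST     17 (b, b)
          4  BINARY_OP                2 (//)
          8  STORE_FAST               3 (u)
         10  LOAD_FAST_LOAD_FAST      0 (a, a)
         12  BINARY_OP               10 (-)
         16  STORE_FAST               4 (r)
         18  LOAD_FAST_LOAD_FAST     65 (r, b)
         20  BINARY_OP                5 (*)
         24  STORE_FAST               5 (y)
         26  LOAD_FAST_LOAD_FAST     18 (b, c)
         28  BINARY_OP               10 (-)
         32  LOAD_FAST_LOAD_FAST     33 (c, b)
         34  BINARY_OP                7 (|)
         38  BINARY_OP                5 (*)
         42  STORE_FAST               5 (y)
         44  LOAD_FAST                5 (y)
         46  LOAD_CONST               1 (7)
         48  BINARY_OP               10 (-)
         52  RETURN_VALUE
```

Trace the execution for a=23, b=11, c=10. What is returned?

4

LOAD_FAST_LOAD_FAST b,b → push 11,11. Stack: [11, 11]
BINARY_OP // → 11 // 11 = 1. Stack: [1]
STORE_FAST u → u=1. Stack: []
LOAD_FAST_LOAD_FAST a,a → push 23,23. Stack: [23, 23]
BINARY_OP - → 23 - 23 = 0. Stack: [0]
STORE_FAST r → r=0. Stack: []
LOAD_FAST_LOAD_FAST r,b → push 0,11. Stack: [0, 11]
BINARY_OP * → 0 * 11 = 0. Stack: [0]
STORE_FAST y → y=0. Stack: []
LOAD_FAST_LOAD_FAST b,c → push 11,10. Stack: [11, 10]
BINARY_OP - → 11 - 10 = 1. Stack: [1]
LOAD_FAST_LOAD_FAST c,b → push 10,11. Stack: [1, 10, 11]
BINARY_OP | → 10 | 11 = 11. Stack: [1, 11]
BINARY_OP * → 1 * 11 = 11. Stack: [11]
STORE_FAST y → y=11. Stack: []
LOAD_FAST y → push 11. Stack: [11]
LOAD_CONST → push 7. Stack: [11, 7]
BINARY_OP - → 11 - 7 = 4. Stack: [4]
RETURN_VALUE → return 4.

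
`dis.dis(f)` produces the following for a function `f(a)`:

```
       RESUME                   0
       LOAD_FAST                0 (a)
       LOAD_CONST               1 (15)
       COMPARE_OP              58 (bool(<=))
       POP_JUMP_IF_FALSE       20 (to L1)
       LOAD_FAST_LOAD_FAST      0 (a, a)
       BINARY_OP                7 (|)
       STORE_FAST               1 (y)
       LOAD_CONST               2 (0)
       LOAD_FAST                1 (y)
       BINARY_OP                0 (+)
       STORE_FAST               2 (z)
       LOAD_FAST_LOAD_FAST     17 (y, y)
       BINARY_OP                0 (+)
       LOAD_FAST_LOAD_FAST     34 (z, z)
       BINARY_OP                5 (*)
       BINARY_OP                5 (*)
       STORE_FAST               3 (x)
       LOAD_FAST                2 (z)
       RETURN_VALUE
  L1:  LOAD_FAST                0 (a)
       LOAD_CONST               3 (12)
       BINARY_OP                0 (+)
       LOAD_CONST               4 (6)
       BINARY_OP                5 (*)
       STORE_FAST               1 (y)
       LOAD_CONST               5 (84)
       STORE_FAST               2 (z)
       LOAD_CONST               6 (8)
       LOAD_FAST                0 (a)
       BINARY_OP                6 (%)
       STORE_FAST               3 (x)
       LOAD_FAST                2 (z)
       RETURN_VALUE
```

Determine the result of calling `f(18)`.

LOAD_FAST a → push 18. Stack: [18]
LOAD_CONST → push 15. Stack: [18, 15]
COMPARE_OP bool(<=) → 18 vs 15 = False. Stack: [False]
POP_JUMP_IF_FALSE → pop False; jump. Stack: []
LOAD_FAST a → push 18. Stack: [18]
LOAD_CONST → push 12. Stack: [18, 12]
BINARY_OP + → 18 + 12 = 30. Stack: [30]
LOAD_CONST → push 6. Stack: [30, 6]
BINARY_OP * → 30 * 6 = 180. Stack: [180]
STORE_FAST y → y=180. Stack: []
LOAD_CONST → push 84. Stack: [84]
STORE_FAST z → z=84. Stack: []
LOAD_CONST → push 8. Stack: [8]
LOAD_FAST a → push 18. Stack: [8, 18]
BINARY_OP % → 8 % 18 = 8. Stack: [8]
STORE_FAST x → x=8. Stack: []
LOAD_FAST z → push 84. Stack: [84]
RETURN_VALUE → return 84.

84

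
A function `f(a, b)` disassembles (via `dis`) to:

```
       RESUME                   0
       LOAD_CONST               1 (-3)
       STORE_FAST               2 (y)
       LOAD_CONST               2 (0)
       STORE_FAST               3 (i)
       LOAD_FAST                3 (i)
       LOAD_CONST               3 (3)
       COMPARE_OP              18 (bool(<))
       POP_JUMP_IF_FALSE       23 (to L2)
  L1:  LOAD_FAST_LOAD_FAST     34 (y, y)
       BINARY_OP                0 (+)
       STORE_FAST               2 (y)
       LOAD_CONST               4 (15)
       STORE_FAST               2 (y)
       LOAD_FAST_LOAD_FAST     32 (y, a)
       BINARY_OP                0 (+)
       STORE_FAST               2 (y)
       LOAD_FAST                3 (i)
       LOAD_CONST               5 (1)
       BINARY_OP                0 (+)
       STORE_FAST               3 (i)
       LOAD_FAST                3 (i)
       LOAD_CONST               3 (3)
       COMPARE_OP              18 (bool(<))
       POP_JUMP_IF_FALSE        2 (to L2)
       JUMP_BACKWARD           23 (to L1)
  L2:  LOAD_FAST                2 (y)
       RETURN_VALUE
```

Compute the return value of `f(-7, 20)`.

LOAD_CONST → push -3. Stack: [-3]
STORE_FAST y → y=-3. Stack: []
LOAD_CONST → push 0. Stack: [0]
STORE_FAST i → i=0. Stack: []
LOAD_FAST i → push 0. Stack: [0]
LOAD_CONST → push 3. Stack: [0, 3]
COMPARE_OP bool(<) → 0 vs 3 = True. Stack: [True]
POP_JUMP_IF_FALSE → pop True; no jump. Stack: []
LOAD_FAST_LOAD_FAST y,y → push -3,-3. Stack: [-3, -3]
BINARY_OP + → -3 + -3 = -6. Stack: [-6]
STORE_FAST y → y=-6. Stack: []
LOAD_CONST → push 15. Stack: [15]
STORE_FAST y → y=15. Stack: []
LOAD_FAST_LOAD_FAST y,a → push 15,-7. Stack: [15, -7]
BINARY_OP + → 15 + -7 = 8. Stack: [8]
STORE_FAST y → y=8. Stack: []
LOAD_FAST i → push 0. Stack: [0]
LOAD_CONST → push 1. Stack: [0, 1]
BINARY_OP + → 0 + 1 = 1. Stack: [1]
STORE_FAST i → i=1. Stack: []
LOAD_FAST i → push 1. Stack: [1]
LOAD_CONST → push 3. Stack: [1, 3]
COMPARE_OP bool(<) → 1 vs 3 = True. Stack: [True]
POP_JUMP_IF_FALSE → pop True; no jump. Stack: []
LOAD_FAST_LOAD_FAST y,y → push 8,8. Stack: [8, 8]
BINARY_OP + → 8 + 8 = 16. Stack: [16]
STORE_FAST y → y=16. Stack: []
LOAD_CONST → push 15. Stack: [15]
STORE_FAST y → y=15. Stack: []
LOAD_FAST_LOAD_FAST y,a → push 15,-7. Stack: [15, -7]
BINARY_OP + → 15 + -7 = 8. Stack: [8]
STORE_FAST y → y=8. Stack: []
LOAD_FAST i → push 1. Stack: [1]
LOAD_CONST → push 1. Stack: [1, 1]
BINARY_OP + → 1 + 1 = 2. Stack: [2]
STORE_FAST i → i=2. Stack: []
LOAD_FAST i → push 2. Stack: [2]
LOAD_CONST → push 3. Stack: [2, 3]
COMPARE_OP bool(<) → 2 vs 3 = True. Stack: [True]
POP_JUMP_IF_FALSE → pop True; no jump. Stack: []
LOAD_FAST_LOAD_FAST y,y → push 8,8. Stack: [8, 8]
BINARY_OP + → 8 + 8 = 16. Stack: [16]
STORE_FAST y → y=16. Stack: []
LOAD_CONST → push 15. Stack: [15]
STORE_FAST y → y=15. Stack: []
LOAD_FAST_LOAD_FAST y,a → push 15,-7. Stack: [15, -7]
BINARY_OP + → 15 + -7 = 8. Stack: [8]
STORE_FAST y → y=8. Stack: []
LOAD_FAST i → push 2. Stack: [2]
LOAD_CONST → push 1. Stack: [2, 1]
BINARY_OP + → 2 + 1 = 3. Stack: [3]
STORE_FAST i → i=3. Stack: []
LOAD_FAST i → push 3. Stack: [3]
LOAD_CONST → push 3. Stack: [3, 3]
COMPARE_OP bool(<) → 3 vs 3 = False. Stack: [False]
POP_JUMP_IF_FALSE → pop False; jump. Stack: []
LOAD_FAST y → push 8. Stack: [8]
RETURN_VALUE → return 8.

8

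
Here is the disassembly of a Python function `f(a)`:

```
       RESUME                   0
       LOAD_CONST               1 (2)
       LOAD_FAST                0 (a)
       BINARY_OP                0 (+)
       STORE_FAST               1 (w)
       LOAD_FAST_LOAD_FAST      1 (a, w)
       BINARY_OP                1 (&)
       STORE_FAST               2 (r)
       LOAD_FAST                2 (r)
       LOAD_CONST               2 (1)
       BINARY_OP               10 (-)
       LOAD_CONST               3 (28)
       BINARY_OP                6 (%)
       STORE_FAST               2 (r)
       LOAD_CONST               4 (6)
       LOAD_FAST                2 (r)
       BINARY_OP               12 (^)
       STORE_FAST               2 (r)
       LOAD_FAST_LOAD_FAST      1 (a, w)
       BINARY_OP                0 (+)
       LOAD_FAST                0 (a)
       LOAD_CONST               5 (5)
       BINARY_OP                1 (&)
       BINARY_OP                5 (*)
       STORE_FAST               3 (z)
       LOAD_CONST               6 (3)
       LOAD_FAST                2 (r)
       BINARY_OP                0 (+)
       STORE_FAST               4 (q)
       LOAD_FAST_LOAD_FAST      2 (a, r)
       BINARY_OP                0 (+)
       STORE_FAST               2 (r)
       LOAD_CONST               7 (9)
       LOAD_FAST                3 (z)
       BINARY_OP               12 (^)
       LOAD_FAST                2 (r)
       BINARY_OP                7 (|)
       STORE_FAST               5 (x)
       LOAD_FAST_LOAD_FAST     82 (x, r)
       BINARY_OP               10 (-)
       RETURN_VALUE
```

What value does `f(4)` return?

LOAD_CONST → push 2. Stack: [2]
LOAD_FAST a → push 4. Stack: [2, 4]
BINARY_OP + → 2 + 4 = 6. Stack: [6]
STORE_FAST w → w=6. Stack: []
LOAD_FAST_LOAD_FAST a,w → push 4,6. Stack: [4, 6]
BINARY_OP & → 4 & 6 = 4. Stack: [4]
STORE_FAST r → r=4. Stack: []
LOAD_FAST r → push 4. Stack: [4]
LOAD_CONST → push 1. Stack: [4, 1]
BINARY_OP - → 4 - 1 = 3. Stack: [3]
LOAD_CONST → push 28. Stack: [3, 28]
BINARY_OP % → 3 % 28 = 3. Stack: [3]
STORE_FAST r → r=3. Stack: []
LOAD_CONST → push 6. Stack: [6]
LOAD_FAST r → push 3. Stack: [6, 3]
BINARY_OP ^ → 6 ^ 3 = 5. Stack: [5]
STORE_FAST r → r=5. Stack: []
LOAD_FAST_LOAD_FAST a,w → push 4,6. Stack: [4, 6]
BINARY_OP + → 4 + 6 = 10. Stack: [10]
LOAD_FAST a → push 4. Stack: [10, 4]
LOAD_CONST → push 5. Stack: [10, 4, 5]
BINARY_OP & → 4 & 5 = 4. Stack: [10, 4]
BINARY_OP * → 10 * 4 = 40. Stack: [40]
STORE_FAST z → z=40. Stack: []
LOAD_CONST → push 3. Stack: [3]
LOAD_FAST r → push 5. Stack: [3, 5]
BINARY_OP + → 3 + 5 = 8. Stack: [8]
STORE_FAST q → q=8. Stack: []
LOAD_FAST_LOAD_FAST a,r → push 4,5. Stack: [4, 5]
BINARY_OP + → 4 + 5 = 9. Stack: [9]
STORE_FAST r → r=9. Stack: []
LOAD_CONST → push 9. Stack: [9]
LOAD_FAST z → push 40. Stack: [9, 40]
BINARY_OP ^ → 9 ^ 40 = 33. Stack: [33]
LOAD_FAST r → push 9. Stack: [33, 9]
BINARY_OP | → 33 | 9 = 41. Stack: [41]
STORE_FAST x → x=41. Stack: []
LOAD_FAST_LOAD_FAST x,r → push 41,9. Stack: [41, 9]
BINARY_OP - → 41 - 9 = 32. Stack: [32]
RETURN_VALUE → return 32.

32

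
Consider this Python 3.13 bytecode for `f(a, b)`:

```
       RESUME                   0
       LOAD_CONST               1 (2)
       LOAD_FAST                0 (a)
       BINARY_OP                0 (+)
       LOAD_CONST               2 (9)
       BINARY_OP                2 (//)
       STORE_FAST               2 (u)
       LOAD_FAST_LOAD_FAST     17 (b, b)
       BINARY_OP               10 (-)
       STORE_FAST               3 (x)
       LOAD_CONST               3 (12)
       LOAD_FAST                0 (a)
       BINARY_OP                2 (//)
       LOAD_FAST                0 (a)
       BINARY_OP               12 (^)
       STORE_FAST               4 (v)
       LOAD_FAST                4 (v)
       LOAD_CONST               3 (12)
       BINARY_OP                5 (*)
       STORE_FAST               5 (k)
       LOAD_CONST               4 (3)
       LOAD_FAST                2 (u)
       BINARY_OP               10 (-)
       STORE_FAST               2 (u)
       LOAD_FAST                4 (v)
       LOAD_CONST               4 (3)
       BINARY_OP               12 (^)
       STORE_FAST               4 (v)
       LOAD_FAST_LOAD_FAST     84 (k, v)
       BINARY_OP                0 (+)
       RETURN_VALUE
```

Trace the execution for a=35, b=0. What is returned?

452

LOAD_CONST → push 2. Stack: [2]
LOAD_FAST a → push 35. Stack: [2, 35]
BINARY_OP + → 2 + 35 = 37. Stack: [37]
LOAD_CONST → push 9. Stack: [37, 9]
BINARY_OP // → 37 // 9 = 4. Stack: [4]
STORE_FAST u → u=4. Stack: []
LOAD_FAST_LOAD_FAST b,b → push 0,0. Stack: [0, 0]
BINARY_OP - → 0 - 0 = 0. Stack: [0]
STORE_FAST x → x=0. Stack: []
LOAD_CONST → push 12. Stack: [12]
LOAD_FAST a → push 35. Stack: [12, 35]
BINARY_OP // → 12 // 35 = 0. Stack: [0]
LOAD_FAST a → push 35. Stack: [0, 35]
BINARY_OP ^ → 0 ^ 35 = 35. Stack: [35]
STORE_FAST v → v=35. Stack: []
LOAD_FAST v → push 35. Stack: [35]
LOAD_CONST → push 12. Stack: [35, 12]
BINARY_OP * → 35 * 12 = 420. Stack: [420]
STORE_FAST k → k=420. Stack: []
LOAD_CONST → push 3. Stack: [3]
LOAD_FAST u → push 4. Stack: [3, 4]
BINARY_OP - → 3 - 4 = -1. Stack: [-1]
STORE_FAST u → u=-1. Stack: []
LOAD_FAST v → push 35. Stack: [35]
LOAD_CONST → push 3. Stack: [35, 3]
BINARY_OP ^ → 35 ^ 3 = 32. Stack: [32]
STORE_FAST v → v=32. Stack: []
LOAD_FAST_LOAD_FAST k,v → push 420,32. Stack: [420, 32]
BINARY_OP + → 420 + 32 = 452. Stack: [452]
RETURN_VALUE → return 452.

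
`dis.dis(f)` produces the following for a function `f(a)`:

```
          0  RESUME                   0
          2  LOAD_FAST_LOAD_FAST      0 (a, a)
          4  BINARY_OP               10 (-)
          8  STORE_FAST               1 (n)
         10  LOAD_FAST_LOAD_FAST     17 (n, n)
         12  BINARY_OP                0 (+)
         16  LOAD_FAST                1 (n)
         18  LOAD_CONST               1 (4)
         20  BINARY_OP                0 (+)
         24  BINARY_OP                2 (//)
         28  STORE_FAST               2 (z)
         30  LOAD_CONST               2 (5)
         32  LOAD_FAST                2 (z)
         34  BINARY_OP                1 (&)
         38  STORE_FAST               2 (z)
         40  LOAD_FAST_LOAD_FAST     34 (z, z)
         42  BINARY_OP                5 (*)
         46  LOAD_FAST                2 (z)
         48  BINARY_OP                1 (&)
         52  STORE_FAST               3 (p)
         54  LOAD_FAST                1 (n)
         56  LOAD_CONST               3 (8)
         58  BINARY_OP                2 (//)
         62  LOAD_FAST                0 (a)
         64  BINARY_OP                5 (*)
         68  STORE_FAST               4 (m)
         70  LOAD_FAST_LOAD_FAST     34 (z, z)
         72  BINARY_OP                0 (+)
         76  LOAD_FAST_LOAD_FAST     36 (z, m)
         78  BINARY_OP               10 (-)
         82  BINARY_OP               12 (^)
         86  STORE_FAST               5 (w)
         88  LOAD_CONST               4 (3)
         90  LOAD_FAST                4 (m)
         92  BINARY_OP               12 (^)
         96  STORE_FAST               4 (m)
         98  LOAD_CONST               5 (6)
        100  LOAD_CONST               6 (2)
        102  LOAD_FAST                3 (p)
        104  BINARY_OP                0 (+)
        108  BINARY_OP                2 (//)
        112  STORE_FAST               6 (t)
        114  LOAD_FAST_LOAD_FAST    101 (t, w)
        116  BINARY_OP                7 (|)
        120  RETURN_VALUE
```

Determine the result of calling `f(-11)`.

LOAD_FAST_LOAD_FAST a,a → push -11,-11. Stack: [-11, -11]
BINARY_OP - → -11 - -11 = 0. Stack: [0]
STORE_FAST n → n=0. Stack: []
LOAD_FAST_LOAD_FAST n,n → push 0,0. Stack: [0, 0]
BINARY_OP + → 0 + 0 = 0. Stack: [0]
LOAD_FAST n → push 0. Stack: [0, 0]
LOAD_CONST → push 4. Stack: [0, 0, 4]
BINARY_OP + → 0 + 4 = 4. Stack: [0, 4]
BINARY_OP // → 0 // 4 = 0. Stack: [0]
STORE_FAST z → z=0. Stack: []
LOAD_CONST → push 5. Stack: [5]
LOAD_FAST z → push 0. Stack: [5, 0]
BINARY_OP & → 5 & 0 = 0. Stack: [0]
STORE_FAST z → z=0. Stack: []
LOAD_FAST_LOAD_FAST z,z → push 0,0. Stack: [0, 0]
BINARY_OP * → 0 * 0 = 0. Stack: [0]
LOAD_FAST z → push 0. Stack: [0, 0]
BINARY_OP & → 0 & 0 = 0. Stack: [0]
STORE_FAST p → p=0. Stack: []
LOAD_FAST n → push 0. Stack: [0]
LOAD_CONST → push 8. Stack: [0, 8]
BINARY_OP // → 0 // 8 = 0. Stack: [0]
LOAD_FAST a → push -11. Stack: [0, -11]
BINARY_OP * → 0 * -11 = 0. Stack: [0]
STORE_FAST m → m=0. Stack: []
LOAD_FAST_LOAD_FAST z,z → push 0,0. Stack: [0, 0]
BINARY_OP + → 0 + 0 = 0. Stack: [0]
LOAD_FAST_LOAD_FAST z,m → push 0,0. Stack: [0, 0, 0]
BINARY_OP - → 0 - 0 = 0. Stack: [0, 0]
BINARY_OP ^ → 0 ^ 0 = 0. Stack: [0]
STORE_FAST w → w=0. Stack: []
LOAD_CONST → push 3. Stack: [3]
LOAD_FAST m → push 0. Stack: [3, 0]
BINARY_OP ^ → 3 ^ 0 = 3. Stack: [3]
STORE_FAST m → m=3. Stack: []
LOAD_CONST → push 6. Stack: [6]
LOAD_CONST → push 2. Stack: [6, 2]
LOAD_FAST p → push 0. Stack: [6, 2, 0]
BINARY_OP + → 2 + 0 = 2. Stack: [6, 2]
BINARY_OP // → 6 // 2 = 3. Stack: [3]
STORE_FAST t → t=3. Stack: []
LOAD_FAST_LOAD_FAST t,w → push 3,0. Stack: [3, 0]
BINARY_OP | → 3 | 0 = 3. Stack: [3]
RETURN_VALUE → return 3.

3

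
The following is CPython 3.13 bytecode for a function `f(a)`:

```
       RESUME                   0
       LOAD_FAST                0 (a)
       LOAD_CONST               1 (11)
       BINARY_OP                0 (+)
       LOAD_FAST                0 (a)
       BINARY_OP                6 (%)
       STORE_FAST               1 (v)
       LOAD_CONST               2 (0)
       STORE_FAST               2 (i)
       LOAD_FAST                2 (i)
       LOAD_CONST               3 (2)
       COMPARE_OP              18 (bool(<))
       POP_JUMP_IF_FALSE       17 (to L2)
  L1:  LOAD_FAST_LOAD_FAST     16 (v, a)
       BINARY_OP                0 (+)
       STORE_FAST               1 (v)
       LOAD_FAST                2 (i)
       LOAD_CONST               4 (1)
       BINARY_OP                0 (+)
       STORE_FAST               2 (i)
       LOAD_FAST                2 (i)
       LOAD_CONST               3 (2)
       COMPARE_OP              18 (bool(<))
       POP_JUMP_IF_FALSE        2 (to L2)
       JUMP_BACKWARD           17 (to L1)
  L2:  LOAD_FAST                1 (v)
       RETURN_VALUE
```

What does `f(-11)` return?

LOAD_FAST a → push -11. Stack: [-11]
LOAD_CONST → push 11. Stack: [-11, 11]
BINARY_OP + → -11 + 11 = 0. Stack: [0]
LOAD_FAST a → push -11. Stack: [0, -11]
BINARY_OP % → 0 % -11 = 0. Stack: [0]
STORE_FAST v → v=0. Stack: []
LOAD_CONST → push 0. Stack: [0]
STORE_FAST i → i=0. Stack: []
LOAD_FAST i → push 0. Stack: [0]
LOAD_CONST → push 2. Stack: [0, 2]
COMPARE_OP bool(<) → 0 vs 2 = True. Stack: [True]
POP_JUMP_IF_FALSE → pop True; no jump. Stack: []
LOAD_FAST_LOAD_FAST v,a → push 0,-11. Stack: [0, -11]
BINARY_OP + → 0 + -11 = -11. Stack: [-11]
STORE_FAST v → v=-11. Stack: []
LOAD_FAST i → push 0. Stack: [0]
LOAD_CONST → push 1. Stack: [0, 1]
BINARY_OP + → 0 + 1 = 1. Stack: [1]
STORE_FAST i → i=1. Stack: []
LOAD_FAST i → push 1. Stack: [1]
LOAD_CONST → push 2. Stack: [1, 2]
COMPARE_OP bool(<) → 1 vs 2 = True. Stack: [True]
POP_JUMP_IF_FALSE → pop True; no jump. Stack: []
LOAD_FAST_LOAD_FAST v,a → push -11,-11. Stack: [-11, -11]
BINARY_OP + → -11 + -11 = -22. Stack: [-22]
STORE_FAST v → v=-22. Stack: []
LOAD_FAST i → push 1. Stack: [1]
LOAD_CONST → push 1. Stack: [1, 1]
BINARY_OP + → 1 + 1 = 2. Stack: [2]
STORE_FAST i → i=2. Stack: []
LOAD_FAST i → push 2. Stack: [2]
LOAD_CONST → push 2. Stack: [2, 2]
COMPARE_OP bool(<) → 2 vs 2 = False. Stack: [False]
POP_JUMP_IF_FALSE → pop False; jump. Stack: []
LOAD_FAST v → push -22. Stack: [-22]
RETURN_VALUE → return -22.

-22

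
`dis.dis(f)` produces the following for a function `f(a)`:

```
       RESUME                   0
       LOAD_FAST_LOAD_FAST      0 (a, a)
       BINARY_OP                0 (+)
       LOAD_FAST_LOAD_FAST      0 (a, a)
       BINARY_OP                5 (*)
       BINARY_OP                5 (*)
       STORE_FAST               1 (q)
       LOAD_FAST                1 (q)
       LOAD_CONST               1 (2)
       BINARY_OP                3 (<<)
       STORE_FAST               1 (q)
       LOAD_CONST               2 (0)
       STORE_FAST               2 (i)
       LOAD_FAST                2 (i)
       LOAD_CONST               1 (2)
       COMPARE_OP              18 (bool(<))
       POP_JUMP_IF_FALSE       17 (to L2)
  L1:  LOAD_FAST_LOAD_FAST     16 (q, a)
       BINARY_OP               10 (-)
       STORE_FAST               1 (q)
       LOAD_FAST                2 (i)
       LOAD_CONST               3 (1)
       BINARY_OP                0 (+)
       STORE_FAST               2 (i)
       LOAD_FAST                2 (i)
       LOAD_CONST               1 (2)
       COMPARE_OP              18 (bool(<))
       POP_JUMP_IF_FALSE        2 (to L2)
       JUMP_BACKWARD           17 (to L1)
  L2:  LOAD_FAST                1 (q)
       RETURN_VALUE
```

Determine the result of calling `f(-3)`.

LOAD_FAST_LOAD_FAST a,a → push -3,-3. Stack: [-3, -3]
BINARY_OP + → -3 + -3 = -6. Stack: [-6]
LOAD_FAST_LOAD_FAST a,a → push -3,-3. Stack: [-6, -3, -3]
BINARY_OP * → -3 * -3 = 9. Stack: [-6, 9]
BINARY_OP * → -6 * 9 = -54. Stack: [-54]
STORE_FAST q → q=-54. Stack: []
LOAD_FAST q → push -54. Stack: [-54]
LOAD_CONST → push 2. Stack: [-54, 2]
BINARY_OP << → -54 << 2 = -216. Stack: [-216]
STORE_FAST q → q=-216. Stack: []
LOAD_CONST → push 0. Stack: [0]
STORE_FAST i → i=0. Stack: []
LOAD_FAST i → push 0. Stack: [0]
LOAD_CONST → push 2. Stack: [0, 2]
COMPARE_OP bool(<) → 0 vs 2 = True. Stack: [True]
POP_JUMP_IF_FALSE → pop True; no jump. Stack: []
LOAD_FAST_LOAD_FAST q,a → push -216,-3. Stack: [-216, -3]
BINARY_OP - → -216 - -3 = -213. Stack: [-213]
STORE_FAST q → q=-213. Stack: []
LOAD_FAST i → push 0. Stack: [0]
LOAD_CONST → push 1. Stack: [0, 1]
BINARY_OP + → 0 + 1 = 1. Stack: [1]
STORE_FAST i → i=1. Stack: []
LOAD_FAST i → push 1. Stack: [1]
LOAD_CONST → push 2. Stack: [1, 2]
COMPARE_OP bool(<) → 1 vs 2 = True. Stack: [True]
POP_JUMP_IF_FALSE → pop True; no jump. Stack: []
LOAD_FAST_LOAD_FAST q,a → push -213,-3. Stack: [-213, -3]
BINARY_OP - → -213 - -3 = -210. Stack: [-210]
STORE_FAST q → q=-210. Stack: []
LOAD_FAST i → push 1. Stack: [1]
LOAD_CONST → push 1. Stack: [1, 1]
BINARY_OP + → 1 + 1 = 2. Stack: [2]
STORE_FAST i → i=2. Stack: []
LOAD_FAST i → push 2. Stack: [2]
LOAD_CONST → push 2. Stack: [2, 2]
COMPARE_OP bool(<) → 2 vs 2 = False. Stack: [False]
POP_JUMP_IF_FALSE → pop False; jump. Stack: []
LOAD_FAST q → push -210. Stack: [-210]
RETURN_VALUE → return -210.

-210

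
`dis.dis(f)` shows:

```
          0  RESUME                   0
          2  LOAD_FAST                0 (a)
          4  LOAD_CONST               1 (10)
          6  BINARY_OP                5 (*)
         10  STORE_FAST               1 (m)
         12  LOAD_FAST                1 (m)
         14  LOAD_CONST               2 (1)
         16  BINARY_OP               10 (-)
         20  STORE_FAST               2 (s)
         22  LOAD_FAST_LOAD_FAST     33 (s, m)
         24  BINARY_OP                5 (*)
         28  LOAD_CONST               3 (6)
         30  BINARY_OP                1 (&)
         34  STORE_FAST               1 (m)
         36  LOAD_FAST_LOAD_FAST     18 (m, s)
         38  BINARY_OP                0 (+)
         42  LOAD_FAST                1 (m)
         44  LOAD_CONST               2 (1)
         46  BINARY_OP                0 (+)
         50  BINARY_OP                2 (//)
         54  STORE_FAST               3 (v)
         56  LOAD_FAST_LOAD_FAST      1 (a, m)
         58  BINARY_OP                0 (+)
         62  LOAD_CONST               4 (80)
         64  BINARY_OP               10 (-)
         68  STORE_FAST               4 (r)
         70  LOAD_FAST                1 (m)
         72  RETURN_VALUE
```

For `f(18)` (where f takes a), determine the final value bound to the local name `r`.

-58

LOAD_FAST a → push 18. Stack: [18]
LOAD_CONST → push 10. Stack: [18, 10]
BINARY_OP * → 18 * 10 = 180. Stack: [180]
STORE_FAST m → m=180. Stack: []
LOAD_FAST m → push 180. Stack: [180]
LOAD_CONST → push 1. Stack: [180, 1]
BINARY_OP - → 180 - 1 = 179. Stack: [179]
STORE_FAST s → s=179. Stack: []
LOAD_FAST_LOAD_FAST s,m → push 179,180. Stack: [179, 180]
BINARY_OP * → 179 * 180 = 32220. Stack: [32220]
LOAD_CONST → push 6. Stack: [32220, 6]
BINARY_OP & → 32220 & 6 = 4. Stack: [4]
STORE_FAST m → m=4. Stack: []
LOAD_FAST_LOAD_FAST m,s → push 4,179. Stack: [4, 179]
BINARY_OP + → 4 + 179 = 183. Stack: [183]
LOAD_FAST m → push 4. Stack: [183, 4]
LOAD_CONST → push 1. Stack: [183, 4, 1]
BINARY_OP + → 4 + 1 = 5. Stack: [183, 5]
BINARY_OP // → 183 // 5 = 36. Stack: [36]
STORE_FAST v → v=36. Stack: []
LOAD_FAST_LOAD_FAST a,m → push 18,4. Stack: [18, 4]
BINARY_OP + → 18 + 4 = 22. Stack: [22]
LOAD_CONST → push 80. Stack: [22, 80]
BINARY_OP - → 22 - 80 = -58. Stack: [-58]
STORE_FAST r → r=-58. Stack: []
LOAD_FAST m → push 4. Stack: [4]
RETURN_VALUE → return 4.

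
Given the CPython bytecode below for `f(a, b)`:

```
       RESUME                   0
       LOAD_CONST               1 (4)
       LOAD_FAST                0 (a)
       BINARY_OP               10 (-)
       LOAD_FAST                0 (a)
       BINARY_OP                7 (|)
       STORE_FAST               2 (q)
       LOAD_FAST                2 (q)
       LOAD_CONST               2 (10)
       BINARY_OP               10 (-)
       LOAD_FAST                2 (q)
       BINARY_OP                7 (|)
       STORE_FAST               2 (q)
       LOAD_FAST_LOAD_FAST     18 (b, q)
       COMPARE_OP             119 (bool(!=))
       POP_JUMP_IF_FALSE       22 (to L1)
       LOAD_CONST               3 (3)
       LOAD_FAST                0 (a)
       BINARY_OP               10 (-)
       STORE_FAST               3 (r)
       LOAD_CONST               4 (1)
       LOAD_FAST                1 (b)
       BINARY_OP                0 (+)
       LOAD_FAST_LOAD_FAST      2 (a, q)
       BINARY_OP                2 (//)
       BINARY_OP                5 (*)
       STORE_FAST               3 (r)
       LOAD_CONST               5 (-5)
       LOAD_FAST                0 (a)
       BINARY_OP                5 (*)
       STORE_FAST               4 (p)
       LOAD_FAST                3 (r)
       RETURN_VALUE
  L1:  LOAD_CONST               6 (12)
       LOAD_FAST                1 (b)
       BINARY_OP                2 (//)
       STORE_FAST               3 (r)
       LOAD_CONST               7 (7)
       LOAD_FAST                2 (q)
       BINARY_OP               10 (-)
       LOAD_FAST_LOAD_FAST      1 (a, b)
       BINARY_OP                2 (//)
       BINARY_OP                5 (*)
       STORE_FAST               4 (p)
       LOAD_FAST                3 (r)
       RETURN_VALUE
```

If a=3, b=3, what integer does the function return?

LOAD_CONST → push 4. Stack: [4]
LOAD_FAST a → push 3. Stack: [4, 3]
BINARY_OP - → 4 - 3 = 1. Stack: [1]
LOAD_FAST a → push 3. Stack: [1, 3]
BINARY_OP | → 1 | 3 = 3. Stack: [3]
STORE_FAST q → q=3. Stack: []
LOAD_FAST q → push 3. Stack: [3]
LOAD_CONST → push 10. Stack: [3, 10]
BINARY_OP - → 3 - 10 = -7. Stack: [-7]
LOAD_FAST q → push 3. Stack: [-7, 3]
BINARY_OP | → -7 | 3 = -5. Stack: [-5]
STORE_FAST q → q=-5. Stack: []
LOAD_FAST_LOAD_FAST b,q → push 3,-5. Stack: [3, -5]
COMPARE_OP bool(!=) → 3 vs -5 = True. Stack: [True]
POP_JUMP_IF_FALSE → pop True; no jump. Stack: []
LOAD_CONST → push 3. Stack: [3]
LOAD_FAST a → push 3. Stack: [3, 3]
BINARY_OP - → 3 - 3 = 0. Stack: [0]
STORE_FAST r → r=0. Stack: []
LOAD_CONST → push 1. Stack: [1]
LOAD_FAST b → push 3. Stack: [1, 3]
BINARY_OP + → 1 + 3 = 4. Stack: [4]
LOAD_FAST_LOAD_FAST a,q → push 3,-5. Stack: [4, 3, -5]
BINARY_OP // → 3 // -5 = -1. Stack: [4, -1]
BINARY_OP * → 4 * -1 = -4. Stack: [-4]
STORE_FAST r → r=-4. Stack: []
LOAD_CONST → push -5. Stack: [-5]
LOAD_FAST a → push 3. Stack: [-5, 3]
BINARY_OP * → -5 * 3 = -15. Stack: [-15]
STORE_FAST p → p=-15. Stack: []
LOAD_FAST r → push -4. Stack: [-4]
RETURN_VALUE → return -4.

-4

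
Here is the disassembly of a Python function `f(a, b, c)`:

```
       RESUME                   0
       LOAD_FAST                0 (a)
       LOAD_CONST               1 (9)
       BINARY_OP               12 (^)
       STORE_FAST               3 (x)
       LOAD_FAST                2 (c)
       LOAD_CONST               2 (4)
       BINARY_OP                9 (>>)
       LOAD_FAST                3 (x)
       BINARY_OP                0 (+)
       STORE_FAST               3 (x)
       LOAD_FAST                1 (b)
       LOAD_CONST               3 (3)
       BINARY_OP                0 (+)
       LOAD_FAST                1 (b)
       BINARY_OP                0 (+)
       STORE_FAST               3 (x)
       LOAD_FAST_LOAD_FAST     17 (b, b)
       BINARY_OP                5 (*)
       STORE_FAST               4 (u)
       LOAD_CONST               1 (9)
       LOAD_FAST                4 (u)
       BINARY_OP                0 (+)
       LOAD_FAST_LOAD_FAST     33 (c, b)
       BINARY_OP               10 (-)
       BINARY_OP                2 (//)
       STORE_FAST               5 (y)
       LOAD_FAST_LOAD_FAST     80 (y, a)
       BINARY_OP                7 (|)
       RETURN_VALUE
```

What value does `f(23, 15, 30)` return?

31

LOAD_FAST a → push 23. Stack: [23]
LOAD_CONST → push 9. Stack: [23, 9]
BINARY_OP ^ → 23 ^ 9 = 30. Stack: [30]
STORE_FAST x → x=30. Stack: []
LOAD_FAST c → push 30. Stack: [30]
LOAD_CONST → push 4. Stack: [30, 4]
BINARY_OP >> → 30 >> 4 = 1. Stack: [1]
LOAD_FAST x → push 30. Stack: [1, 30]
BINARY_OP + → 1 + 30 = 31. Stack: [31]
STORE_FAST x → x=31. Stack: []
LOAD_FAST b → push 15. Stack: [15]
LOAD_CONST → push 3. Stack: [15, 3]
BINARY_OP + → 15 + 3 = 18. Stack: [18]
LOAD_FAST b → push 15. Stack: [18, 15]
BINARY_OP + → 18 + 15 = 33. Stack: [33]
STORE_FAST x → x=33. Stack: []
LOAD_FAST_LOAD_FAST b,b → push 15,15. Stack: [15, 15]
BINARY_OP * → 15 * 15 = 225. Stack: [225]
STORE_FAST u → u=225. Stack: []
LOAD_CONST → push 9. Stack: [9]
LOAD_FAST u → push 225. Stack: [9, 225]
BINARY_OP + → 9 + 225 = 234. Stack: [234]
LOAD_FAST_LOAD_FAST c,b → push 30,15. Stack: [234, 30, 15]
BINARY_OP - → 30 - 15 = 15. Stack: [234, 15]
BINARY_OP // → 234 // 15 = 15. Stack: [15]
STORE_FAST y → y=15. Stack: []
LOAD_FAST_LOAD_FAST y,a → push 15,23. Stack: [15, 23]
BINARY_OP | → 15 | 23 = 31. Stack: [31]
RETURN_VALUE → return 31.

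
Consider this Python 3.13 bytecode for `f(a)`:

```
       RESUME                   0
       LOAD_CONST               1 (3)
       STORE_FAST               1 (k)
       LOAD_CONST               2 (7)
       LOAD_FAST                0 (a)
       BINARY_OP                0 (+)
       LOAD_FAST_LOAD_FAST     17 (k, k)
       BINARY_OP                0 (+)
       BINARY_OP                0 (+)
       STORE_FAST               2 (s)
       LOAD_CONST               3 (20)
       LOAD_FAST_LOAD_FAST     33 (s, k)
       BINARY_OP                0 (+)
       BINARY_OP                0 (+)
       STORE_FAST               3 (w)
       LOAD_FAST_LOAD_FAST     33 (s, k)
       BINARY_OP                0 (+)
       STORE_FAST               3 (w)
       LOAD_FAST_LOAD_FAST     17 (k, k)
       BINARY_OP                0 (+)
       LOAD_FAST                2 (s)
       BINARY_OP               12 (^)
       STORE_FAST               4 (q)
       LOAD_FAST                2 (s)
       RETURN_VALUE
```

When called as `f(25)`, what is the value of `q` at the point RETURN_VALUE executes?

32

LOAD_CONST → push 3. Stack: [3]
STORE_FAST k → k=3. Stack: []
LOAD_CONST → push 7. Stack: [7]
LOAD_FAST a → push 25. Stack: [7, 25]
BINARY_OP + → 7 + 25 = 32. Stack: [32]
LOAD_FAST_LOAD_FAST k,k → push 3,3. Stack: [32, 3, 3]
BINARY_OP + → 3 + 3 = 6. Stack: [32, 6]
BINARY_OP + → 32 + 6 = 38. Stack: [38]
STORE_FAST s → s=38. Stack: []
LOAD_CONST → push 20. Stack: [20]
LOAD_FAST_LOAD_FAST s,k → push 38,3. Stack: [20, 38, 3]
BINARY_OP + → 38 + 3 = 41. Stack: [20, 41]
BINARY_OP + → 20 + 41 = 61. Stack: [61]
STORE_FAST w → w=61. Stack: []
LOAD_FAST_LOAD_FAST s,k → push 38,3. Stack: [38, 3]
BINARY_OP + → 38 + 3 = 41. Stack: [41]
STORE_FAST w → w=41. Stack: []
LOAD_FAST_LOAD_FAST k,k → push 3,3. Stack: [3, 3]
BINARY_OP + → 3 + 3 = 6. Stack: [6]
LOAD_FAST s → push 38. Stack: [6, 38]
BINARY_OP ^ → 6 ^ 38 = 32. Stack: [32]
STORE_FAST q → q=32. Stack: []
LOAD_FAST s → push 38. Stack: [38]
RETURN_VALUE → return 38.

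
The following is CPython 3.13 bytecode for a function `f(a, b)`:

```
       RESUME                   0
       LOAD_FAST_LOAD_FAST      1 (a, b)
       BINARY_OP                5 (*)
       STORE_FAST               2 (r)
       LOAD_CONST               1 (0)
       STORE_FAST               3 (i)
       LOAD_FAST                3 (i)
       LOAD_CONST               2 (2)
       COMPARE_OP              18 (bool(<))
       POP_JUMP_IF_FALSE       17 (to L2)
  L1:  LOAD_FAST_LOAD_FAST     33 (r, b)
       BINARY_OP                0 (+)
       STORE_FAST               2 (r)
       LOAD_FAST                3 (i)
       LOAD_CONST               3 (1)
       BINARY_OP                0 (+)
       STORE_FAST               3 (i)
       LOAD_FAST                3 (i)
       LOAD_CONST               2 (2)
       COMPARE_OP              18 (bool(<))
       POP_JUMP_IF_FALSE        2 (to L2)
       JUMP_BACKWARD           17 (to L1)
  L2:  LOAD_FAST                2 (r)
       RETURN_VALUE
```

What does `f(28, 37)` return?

LOAD_FAST_LOAD_FAST a,b → push 28,37. Stack: [28, 37]
BINARY_OP * → 28 * 37 = 1036. Stack: [1036]
STORE_FAST r → r=1036. Stack: []
LOAD_CONST → push 0. Stack: [0]
STORE_FAST i → i=0. Stack: []
LOAD_FAST i → push 0. Stack: [0]
LOAD_CONST → push 2. Stack: [0, 2]
COMPARE_OP bool(<) → 0 vs 2 = True. Stack: [True]
POP_JUMP_IF_FALSE → pop True; no jump. Stack: []
LOAD_FAST_LOAD_FAST r,b → push 1036,37. Stack: [1036, 37]
BINARY_OP + → 1036 + 37 = 1073. Stack: [1073]
STORE_FAST r → r=1073. Stack: []
LOAD_FAST i → push 0. Stack: [0]
LOAD_CONST → push 1. Stack: [0, 1]
BINARY_OP + → 0 + 1 = 1. Stack: [1]
STORE_FAST i → i=1. Stack: []
LOAD_FAST i → push 1. Stack: [1]
LOAD_CONST → push 2. Stack: [1, 2]
COMPARE_OP bool(<) → 1 vs 2 = True. Stack: [True]
POP_JUMP_IF_FALSE → pop True; no jump. Stack: []
LOAD_FAST_LOAD_FAST r,b → push 1073,37. Stack: [1073, 37]
BINARY_OP + → 1073 + 37 = 1110. Stack: [1110]
STORE_FAST r → r=1110. Stack: []
LOAD_FAST i → push 1. Stack: [1]
LOAD_CONST → push 1. Stack: [1, 1]
BINARY_OP + → 1 + 1 = 2. Stack: [2]
STORE_FAST i → i=2. Stack: []
LOAD_FAST i → push 2. Stack: [2]
LOAD_CONST → push 2. Stack: [2, 2]
COMPARE_OP bool(<) → 2 vs 2 = False. Stack: [False]
POP_JUMP_IF_FALSE → pop False; jump. Stack: []
LOAD_FAST r → push 1110. Stack: [1110]
RETURN_VALUE → return 1110.

1110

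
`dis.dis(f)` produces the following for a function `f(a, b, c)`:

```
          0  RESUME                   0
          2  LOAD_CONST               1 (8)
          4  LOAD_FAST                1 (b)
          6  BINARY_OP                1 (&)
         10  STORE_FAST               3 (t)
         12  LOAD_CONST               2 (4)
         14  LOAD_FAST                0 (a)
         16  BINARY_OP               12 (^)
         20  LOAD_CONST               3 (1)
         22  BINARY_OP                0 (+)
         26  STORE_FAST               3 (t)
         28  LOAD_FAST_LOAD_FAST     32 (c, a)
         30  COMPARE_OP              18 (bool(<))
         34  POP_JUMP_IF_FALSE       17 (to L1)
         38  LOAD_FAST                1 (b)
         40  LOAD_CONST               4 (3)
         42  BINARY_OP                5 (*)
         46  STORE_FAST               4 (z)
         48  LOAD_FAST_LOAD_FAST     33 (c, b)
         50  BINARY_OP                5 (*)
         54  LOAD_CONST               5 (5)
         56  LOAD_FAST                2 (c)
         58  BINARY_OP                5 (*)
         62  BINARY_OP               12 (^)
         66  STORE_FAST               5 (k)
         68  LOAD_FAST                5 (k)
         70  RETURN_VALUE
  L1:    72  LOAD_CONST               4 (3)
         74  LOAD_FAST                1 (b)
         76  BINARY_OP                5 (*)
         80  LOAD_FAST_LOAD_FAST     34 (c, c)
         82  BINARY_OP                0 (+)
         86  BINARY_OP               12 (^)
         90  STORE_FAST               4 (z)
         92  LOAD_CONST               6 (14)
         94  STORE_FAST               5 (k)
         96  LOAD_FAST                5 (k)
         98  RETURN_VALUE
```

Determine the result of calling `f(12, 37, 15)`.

LOAD_CONST → push 8. Stack: [8]
LOAD_FAST b → push 37. Stack: [8, 37]
BINARY_OP & → 8 & 37 = 0. Stack: [0]
STORE_FAST t → t=0. Stack: []
LOAD_CONST → push 4. Stack: [4]
LOAD_FAST a → push 12. Stack: [4, 12]
BINARY_OP ^ → 4 ^ 12 = 8. Stack: [8]
LOAD_CONST → push 1. Stack: [8, 1]
BINARY_OP + → 8 + 1 = 9. Stack: [9]
STORE_FAST t → t=9. Stack: []
LOAD_FAST_LOAD_FAST c,a → push 15,12. Stack: [15, 12]
COMPARE_OP bool(<) → 15 vs 12 = False. Stack: [False]
POP_JUMP_IF_FALSE → pop False; jump. Stack: []
LOAD_CONST → push 3. Stack: [3]
LOAD_FAST b → push 37. Stack: [3, 37]
BINARY_OP * → 3 * 37 = 111. Stack: [111]
LOAD_FAST_LOAD_FAST c,c → push 15,15. Stack: [111, 15, 15]
BINARY_OP + → 15 + 15 = 30. Stack: [111, 30]
BINARY_OP ^ → 111 ^ 30 = 113. Stack: [113]
STORE_FAST z → z=113. Stack: []
LOAD_CONST → push 14. Stack: [14]
STORE_FAST k → k=14. Stack: []
LOAD_FAST k → push 14. Stack: [14]
RETURN_VALUE → return 14.

14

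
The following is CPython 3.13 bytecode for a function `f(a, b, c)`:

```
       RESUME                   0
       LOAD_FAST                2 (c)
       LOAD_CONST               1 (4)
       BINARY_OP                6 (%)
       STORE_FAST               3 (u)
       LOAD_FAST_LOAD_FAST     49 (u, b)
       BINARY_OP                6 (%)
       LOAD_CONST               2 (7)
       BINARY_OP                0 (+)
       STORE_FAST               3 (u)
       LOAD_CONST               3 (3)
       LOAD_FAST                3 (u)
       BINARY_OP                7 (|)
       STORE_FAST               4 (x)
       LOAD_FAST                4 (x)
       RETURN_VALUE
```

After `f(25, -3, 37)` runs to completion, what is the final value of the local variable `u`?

LOAD_FAST c → push 37. Stack: [37]
LOAD_CONST → push 4. Stack: [37, 4]
BINARY_OP % → 37 % 4 = 1. Stack: [1]
STORE_FAST u → u=1. Stack: []
LOAD_FAST_LOAD_FAST u,b → push 1,-3. Stack: [1, -3]
BINARY_OP % → 1 % -3 = -2. Stack: [-2]
LOAD_CONST → push 7. Stack: [-2, 7]
BINARY_OP + → -2 + 7 = 5. Stack: [5]
STORE_FAST u → u=5. Stack: []
LOAD_CONST → push 3. Stack: [3]
LOAD_FAST u → push 5. Stack: [3, 5]
BINARY_OP | → 3 | 5 = 7. Stack: [7]
STORE_FAST x → x=7. Stack: []
LOAD_FAST x → push 7. Stack: [7]
RETURN_VALUE → return 7.

5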